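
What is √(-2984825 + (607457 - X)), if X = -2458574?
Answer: √81206 ≈ 284.97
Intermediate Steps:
√(-2984825 + (607457 - X)) = √(-2984825 + (607457 - 1*(-2458574))) = √(-2984825 + (607457 + 2458574)) = √(-2984825 + 3066031) = √81206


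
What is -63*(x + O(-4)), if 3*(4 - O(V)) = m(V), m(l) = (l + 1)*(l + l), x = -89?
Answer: 5859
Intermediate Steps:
m(l) = 2*l*(1 + l) (m(l) = (1 + l)*(2*l) = 2*l*(1 + l))
O(V) = 4 - 2*V*(1 + V)/3
-63*(x + O(-4)) = -63*(-89 + (4 - 2/3*(-4)*(1 - 4))) = -63*(-89 + (4 - 2/3*(-4)*(-3))) = -63*(-89 + (4 - 8)) = -63*(-89 - 4) = -63*(-93) = 5859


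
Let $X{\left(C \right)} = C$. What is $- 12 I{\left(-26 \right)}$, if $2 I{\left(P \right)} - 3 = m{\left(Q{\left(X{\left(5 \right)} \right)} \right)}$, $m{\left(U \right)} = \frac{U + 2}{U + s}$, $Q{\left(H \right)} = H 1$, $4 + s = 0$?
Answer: $-60$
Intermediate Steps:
$s = -4$ ($s = -4 + 0 = -4$)
$Q{\left(H \right)} = H$
$m{\left(U \right)} = \frac{2 + U}{-4 + U}$ ($m{\left(U \right)} = \frac{U + 2}{U - 4} = \frac{2 + U}{-4 + U}$)
$I{\left(P \right)} = 5$ ($I{\left(P \right)} = \frac{3}{2} + \frac{\frac{1}{-4 + 5} \left(2 + 5\right)}{2} = \frac{3}{2} + \frac{1^{-1} \cdot 7}{2} = \frac{3}{2} + \frac{1 \cdot 7}{2} = \frac{3}{2} + \frac{1}{2} \cdot 7 = \frac{3}{2} + \frac{7}{2} = 5$)
$- 12 I{\left(-26 \right)} = \left(-12\right) 5 = -60$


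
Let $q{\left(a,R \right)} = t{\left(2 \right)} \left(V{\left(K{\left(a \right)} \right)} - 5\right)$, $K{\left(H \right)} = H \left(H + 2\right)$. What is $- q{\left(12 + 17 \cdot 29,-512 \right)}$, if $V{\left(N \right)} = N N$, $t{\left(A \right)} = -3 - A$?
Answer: $327769606100$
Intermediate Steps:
$K{\left(H \right)} = H \left(2 + H\right)$
$V{\left(N \right)} = N^{2}$
$q{\left(a,R \right)} = 25 - 5 a^{2} \left(2 + a\right)^{2}$ ($q{\left(a,R \right)} = \left(-3 - 2\right) \left(\left(a \left(2 + a\right)\right)^{2} - 5\right) = \left(-3 - 2\right) \left(a^{2} \left(2 + a\right)^{2} - 5\right) = - 5 \left(-5 + a^{2} \left(2 + a\right)^{2}\right) = 25 - 5 a^{2} \left(2 + a\right)^{2}$)
$- q{\left(12 + 17 \cdot 29,-512 \right)} = - (25 - 5 \left(12 + 17 \cdot 29\right)^{2} \left(2 + \left(12 + 17 \cdot 29\right)\right)^{2}) = - (25 - 5 \left(12 + 493\right)^{2} \left(2 + \left(12 + 493\right)\right)^{2}) = - (25 - 5 \cdot 505^{2} \left(2 + 505\right)^{2}) = - (25 - 1275125 \cdot 507^{2}) = - (25 - 1275125 \cdot 257049) = - (25 - 327769606125) = \left(-1\right) \left(-327769606100\right) = 327769606100$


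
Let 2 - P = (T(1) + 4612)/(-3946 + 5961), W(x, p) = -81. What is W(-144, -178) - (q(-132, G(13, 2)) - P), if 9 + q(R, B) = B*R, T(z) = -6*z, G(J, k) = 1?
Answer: 120324/2015 ≈ 59.714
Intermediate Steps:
q(R, B) = -9 + B*R
P = -576/2015 (P = 2 - (-6*1 + 4612)/(-3946 + 5961) = 2 - (-6 + 4612)/2015 = 2 - 4606/2015 = -576/2015 ≈ -0.28586)
W(-144, -178) - (q(-132, G(13, 2)) - P) = -81 - ((-9 + 1*(-132)) - 1*(-576/2015)) = -81 - ((-9 - 132) + 576/2015) = -81 - (-141 + 576/2015) = -81 - 1*(-283539/2015) = -81 + 283539/2015 = 120324/2015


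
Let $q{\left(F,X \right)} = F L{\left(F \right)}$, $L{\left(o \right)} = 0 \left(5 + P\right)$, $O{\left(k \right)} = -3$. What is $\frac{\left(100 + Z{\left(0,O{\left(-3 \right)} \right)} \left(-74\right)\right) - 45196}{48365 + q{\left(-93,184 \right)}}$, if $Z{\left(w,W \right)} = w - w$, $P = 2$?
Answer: $- \frac{45096}{48365} \approx -0.93241$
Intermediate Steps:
$L{\left(o \right)} = 0$ ($L{\left(o \right)} = 0 \left(5 + 2\right) = 0 \cdot 7 = 0$)
$Z{\left(w,W \right)} = 0$
$q{\left(F,X \right)} = 0$ ($q{\left(F,X \right)} = F 0 = 0$)
$\frac{\left(100 + Z{\left(0,O{\left(-3 \right)} \right)} \left(-74\right)\right) - 45196}{48365 + q{\left(-93,184 \right)}} = \frac{\left(100 + 0 \left(-74\right)\right) - 45196}{48365 + 0} = \frac{\left(100 + 0\right) - 45196}{48365} = \left(100 - 45196\right) \frac{1}{48365} = \left(-45096\right) \frac{1}{48365} = - \frac{45096}{48365}$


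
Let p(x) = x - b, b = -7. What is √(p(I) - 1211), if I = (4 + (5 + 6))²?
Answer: I*√979 ≈ 31.289*I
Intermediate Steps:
I = 225 (I = (4 + 11)² = 15² = 225)
p(x) = 7 + x (p(x) = x - 1*(-7) = x + 7 = 7 + x)
√(p(I) - 1211) = √((7 + 225) - 1211) = √(232 - 1211) = √(-979) = I*√979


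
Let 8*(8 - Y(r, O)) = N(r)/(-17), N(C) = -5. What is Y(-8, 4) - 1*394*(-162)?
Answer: 8681691/136 ≈ 63836.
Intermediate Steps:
Y(r, O) = 1083/136 (Y(r, O) = 8 - (-5)/(8*(-17)) = 8 - (-5)*(-1)/(8*17) = 8 - ⅛*5/17 = 8 - 5/136 = 1083/136)
Y(-8, 4) - 1*394*(-162) = 1083/136 - 1*394*(-162) = 1083/136 - 394*(-162) = 1083/136 + 63828 = 8681691/136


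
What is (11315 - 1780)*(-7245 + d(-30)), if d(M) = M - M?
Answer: -69081075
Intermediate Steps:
d(M) = 0
(11315 - 1780)*(-7245 + d(-30)) = (11315 - 1780)*(-7245 + 0) = 9535*(-7245) = -69081075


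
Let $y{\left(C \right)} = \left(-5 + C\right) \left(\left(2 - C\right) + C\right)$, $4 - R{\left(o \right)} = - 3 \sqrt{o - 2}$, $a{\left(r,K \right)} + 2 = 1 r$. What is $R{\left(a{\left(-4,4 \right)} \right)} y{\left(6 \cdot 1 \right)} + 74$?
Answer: $82 + 12 i \sqrt{2} \approx 82.0 + 16.971 i$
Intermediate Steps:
$a{\left(r,K \right)} = -2 + r$ ($a{\left(r,K \right)} = -2 + 1 r = -2 + r$)
$R{\left(o \right)} = 4 + 3 \sqrt{-2 + o}$ ($R{\left(o \right)} = 4 - - 3 \sqrt{o - 2} = 4 - - 3 \sqrt{-2 + o} = 4 + 3 \sqrt{-2 + o}$)
$y{\left(C \right)} = -10 + 2 C$ ($y{\left(C \right)} = \left(-5 + C\right) 2 = -10 + 2 C$)
$R{\left(a{\left(-4,4 \right)} \right)} y{\left(6 \cdot 1 \right)} + 74 = \left(4 + 3 \sqrt{-2 - 6}\right) \left(-10 + 2 \cdot 6 \cdot 1\right) + 74 = \left(4 + 3 \sqrt{-2 - 6}\right) \left(-10 + 2 \cdot 6\right) + 74 = \left(4 + 3 \sqrt{-8}\right) \left(-10 + 12\right) + 74 = \left(4 + 3 \cdot 2 i \sqrt{2}\right) 2 + 74 = \left(4 + 6 i \sqrt{2}\right) 2 + 74 = \left(8 + 12 i \sqrt{2}\right) + 74 = 82 + 12 i \sqrt{2}$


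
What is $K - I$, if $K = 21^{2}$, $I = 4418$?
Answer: $-3977$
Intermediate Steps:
$K = 441$
$K - I = 441 - 4418 = -3977$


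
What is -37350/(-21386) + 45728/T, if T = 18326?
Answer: 24447281/5763527 ≈ 4.2417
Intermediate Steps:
-37350/(-21386) + 45728/T = -37350/(-21386) + 45728/18326 = -37350*(-1/21386) + 45728*(1/18326) = 18675/10693 + 22864/9163 = 24447281/5763527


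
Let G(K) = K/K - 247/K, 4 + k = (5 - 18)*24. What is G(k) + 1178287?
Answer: 372339255/316 ≈ 1.1783e+6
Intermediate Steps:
k = -316 (k = -4 + (5 - 18)*24 = -4 - 13*24 = -4 - 312 = -316)
G(K) = 1 - 247/K
G(k) + 1178287 = (-247 - 316)/(-316) + 1178287 = -1/316*(-563) + 1178287 = 563/316 + 1178287 = 372339255/316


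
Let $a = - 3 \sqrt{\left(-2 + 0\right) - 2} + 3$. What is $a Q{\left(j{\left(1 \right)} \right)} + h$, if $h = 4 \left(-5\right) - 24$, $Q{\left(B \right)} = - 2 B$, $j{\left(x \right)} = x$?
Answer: $-50 + 12 i \approx -50.0 + 12.0 i$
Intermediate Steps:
$h = -44$ ($h = -20 - 24 = -44$)
$a = 3 - 6 i$ ($a = - 3 \sqrt{-2 - 2} + 3 = - 3 \sqrt{-4} + 3 = - 3 \cdot 2 i + 3 = - 6 i + 3 = 3 - 6 i \approx 3.0 - 6.0 i$)
$a Q{\left(j{\left(1 \right)} \right)} + h = \left(3 - 6 i\right) \left(\left(-2\right) 1\right) - 44 = \left(3 - 6 i\right) \left(-2\right) - 44 = \left(-6 + 12 i\right) - 44 = -50 + 12 i$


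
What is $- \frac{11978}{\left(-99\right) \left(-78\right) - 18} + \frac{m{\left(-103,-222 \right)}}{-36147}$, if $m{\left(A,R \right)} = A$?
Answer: $- \frac{72029209}{46412748} \approx -1.5519$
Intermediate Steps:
$- \frac{11978}{\left(-99\right) \left(-78\right) - 18} + \frac{m{\left(-103,-222 \right)}}{-36147} = - \frac{11978}{\left(-99\right) \left(-78\right) - 18} - \frac{103}{-36147} = - \frac{11978}{7722 - 18} - - \frac{103}{36147} = - \frac{11978}{7704} + \frac{103}{36147} = \left(-11978\right) \frac{1}{7704} + \frac{103}{36147} = - \frac{5989}{3852} + \frac{103}{36147} = - \frac{72029209}{46412748}$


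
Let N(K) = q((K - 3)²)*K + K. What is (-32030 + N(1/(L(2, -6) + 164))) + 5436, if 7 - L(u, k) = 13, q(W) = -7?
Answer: -2100929/79 ≈ -26594.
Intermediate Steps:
L(u, k) = -6 (L(u, k) = 7 - 1*13 = 7 - 13 = -6)
N(K) = -6*K (N(K) = -7*K + K = -6*K)
(-32030 + N(1/(L(2, -6) + 164))) + 5436 = (-32030 - 6/(-6 + 164)) + 5436 = (-32030 - 6/158) + 5436 = (-32030 - 6*1/158) + 5436 = (-32030 - 3/79) + 5436 = -2530373/79 + 5436 = -2100929/79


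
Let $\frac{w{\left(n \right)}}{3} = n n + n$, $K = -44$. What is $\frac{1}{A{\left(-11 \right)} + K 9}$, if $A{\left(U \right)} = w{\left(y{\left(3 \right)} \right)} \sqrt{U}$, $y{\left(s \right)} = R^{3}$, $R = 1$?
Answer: $- \frac{1}{397} - \frac{i \sqrt{11}}{26202} \approx -0.0025189 - 0.00012658 i$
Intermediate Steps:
$y{\left(s \right)} = 1$ ($y{\left(s \right)} = 1^{3} = 1$)
$w{\left(n \right)} = 3 n + 3 n^{2}$ ($w{\left(n \right)} = 3 \left(n n + n\right) = 3 \left(n^{2} + n\right) = 3 \left(n + n^{2}\right) = 3 n + 3 n^{2}$)
$A{\left(U \right)} = 6 \sqrt{U}$ ($A{\left(U \right)} = 3 \cdot 1 \left(1 + 1\right) \sqrt{U} = 3 \cdot 1 \cdot 2 \sqrt{U} = 6 \sqrt{U}$)
$\frac{1}{A{\left(-11 \right)} + K 9} = \frac{1}{6 \sqrt{-11} - 396} = \frac{1}{6 i \sqrt{11} - 396} = \frac{1}{-396 + 6 i \sqrt{11}}$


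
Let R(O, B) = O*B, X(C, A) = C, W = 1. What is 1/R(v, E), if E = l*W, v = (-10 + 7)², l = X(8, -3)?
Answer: 1/72 ≈ 0.013889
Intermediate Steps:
l = 8
v = 9 (v = (-3)² = 9)
E = 8 (E = 8*1 = 8)
R(O, B) = B*O
1/R(v, E) = 1/(8*9) = 1/72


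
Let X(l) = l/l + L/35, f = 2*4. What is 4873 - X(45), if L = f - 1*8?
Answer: 4872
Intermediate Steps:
f = 8
L = 0 (L = 8 - 1*8 = 8 - 8 = 0)
X(l) = 1 (X(l) = l/l + 0/35 = 1 + 0*(1/35) = 1 + 0 = 1)
4873 - X(45) = 4873 - 1*1 = 4873 - 1 = 4872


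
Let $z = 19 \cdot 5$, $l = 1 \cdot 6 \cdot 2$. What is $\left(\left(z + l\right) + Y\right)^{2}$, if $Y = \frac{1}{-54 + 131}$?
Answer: $\frac{67897600}{5929} \approx 11452.0$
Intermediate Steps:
$Y = \frac{1}{77} \approx 0.012987$
$l = 12$ ($l = 6 \cdot 2 = 12$)
$z = 95$
$\left(\left(z + l\right) + Y\right)^{2} = \left(\left(95 + 12\right) + \frac{1}{77}\right)^{2} = \left(107 + \frac{1}{77}\right)^{2} = \left(\frac{8240}{77}\right)^{2} = \frac{67897600}{5929}$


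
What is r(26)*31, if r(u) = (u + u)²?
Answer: 83824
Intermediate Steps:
r(u) = 4*u² (r(u) = (2*u)² = 4*u²)
r(26)*31 = (4*26²)*31 = (4*676)*31 = 2704*31 = 83824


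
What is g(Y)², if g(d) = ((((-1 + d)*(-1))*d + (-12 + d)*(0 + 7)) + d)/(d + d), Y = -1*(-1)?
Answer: 1444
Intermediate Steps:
Y = 1
g(d) = (-84 + 8*d + d*(1 - d))/(2*d) (g(d) = (((1 - d)*d + (-12 + d)*7) + d)/((2*d)) = ((d*(1 - d) + (-84 + 7*d)) + d)*(1/(2*d)) = ((-84 + 7*d + d*(1 - d)) + d)*(1/(2*d)) = (-84 + 8*d + d*(1 - d))*(1/(2*d)) = (-84 + 8*d + d*(1 - d))/(2*d))
g(Y)² = (9/2 - 42/1 - ½*1)² = (9/2 - 42*1 - ½)² = (9/2 - 42 - ½)² = (-38)² = 1444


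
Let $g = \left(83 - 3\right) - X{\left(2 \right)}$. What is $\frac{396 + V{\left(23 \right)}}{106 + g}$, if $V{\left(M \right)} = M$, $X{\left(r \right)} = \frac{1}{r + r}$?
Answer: $\frac{1676}{743} \approx 2.2557$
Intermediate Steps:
$X{\left(r \right)} = \frac{1}{2 r}$
$g = \frac{319}{4}$ ($g = \left(83 - 3\right) - \frac{1}{2 \cdot 2} = \left(83 - 3\right) - \frac{1}{2} \cdot \frac{1}{2} = 80 - \frac{1}{4} = \frac{319}{4} \approx 79.75$)
$\frac{396 + V{\left(23 \right)}}{106 + g} = \frac{396 + 23}{106 + \frac{319}{4}} = \frac{419}{\frac{743}{4}} = 419 \cdot \frac{4}{743} = \frac{1676}{743}$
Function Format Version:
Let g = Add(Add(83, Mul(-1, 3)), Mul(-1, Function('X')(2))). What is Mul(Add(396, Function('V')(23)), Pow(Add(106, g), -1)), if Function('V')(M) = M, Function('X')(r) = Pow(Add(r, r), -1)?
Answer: Rational(1676, 743) ≈ 2.2557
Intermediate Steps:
Function('X')(r) = Mul(Rational(1, 2), Pow(r, -1)) (Function('X')(r) = Pow(Mul(2, r), -1) = Mul(Rational(1, 2), Pow(r, -1)))
g = Rational(319, 4) (g = Add(Add(83, Mul(-1, 3)), Mul(-1, Mul(Rational(1, 2), Pow(2, -1)))) = Add(Add(83, -3), Mul(-1, Mul(Rational(1, 2), Rational(1, 2)))) = Add(80, Mul(-1, Rational(1, 4))) = Add(80, Rational(-1, 4)) = Rational(319, 4) ≈ 79.750)
Mul(Add(396, Function('V')(23)), Pow(Add(106, g), -1)) = Mul(Add(396, 23), Pow(Add(106, Rational(319, 4)), -1)) = Mul(419, Pow(Rational(743, 4), -1)) = Mul(419, Rational(4, 743)) = Rational(1676, 743)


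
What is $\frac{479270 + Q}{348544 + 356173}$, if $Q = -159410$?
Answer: $\frac{319860}{704717} \approx 0.45388$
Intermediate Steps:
$\frac{479270 + Q}{348544 + 356173} = \frac{479270 - 159410}{348544 + 356173} = \frac{319860}{704717}$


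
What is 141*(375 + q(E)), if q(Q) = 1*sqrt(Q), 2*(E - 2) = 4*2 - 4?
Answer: 53157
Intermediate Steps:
E = 4 (E = 2 + (4*2 - 4)/2 = 2 + (8 - 4)/2 = 2 + (1/2)*4 = 2 + 2 = 4)
q(Q) = sqrt(Q)
141*(375 + q(E)) = 141*(375 + sqrt(4)) = 141*(375 + 2) = 141*377 = 53157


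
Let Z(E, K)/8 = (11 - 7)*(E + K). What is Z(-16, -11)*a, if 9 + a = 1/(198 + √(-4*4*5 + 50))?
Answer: 864*(-1781*I + 9*√30)/(√30 - 198*I) ≈ 7771.6 + 0.12062*I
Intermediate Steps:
Z(E, K) = 32*E + 32*K (Z(E, K) = 8*((11 - 7)*(E + K)) = 8*(4*(E + K)) = 8*(4*E + 4*K) = 32*E + 32*K)
a = -9 + 1/(198 + I*√30) (a = -9 + 1/(198 + √(-4*4*5 + 50)) = -9 + 1/(198 + √(-16*5 + 50)) = -9 + 1/(198 + √(-80 + 50)) = -9 + 1/(198 + √(-30)) = -9 + 1/(198 + I*√30) ≈ -8.9949 - 0.0001396*I)
Z(-16, -11)*a = (32*(-16) + 32*(-11))*((-9*√30 + 1781*I)/(√30 - 198*I)) = (-512 - 352)*((-9*√30 + 1781*I)/(√30 - 198*I)) = -864*(-9*√30 + 1781*I)/(√30 - 198*I)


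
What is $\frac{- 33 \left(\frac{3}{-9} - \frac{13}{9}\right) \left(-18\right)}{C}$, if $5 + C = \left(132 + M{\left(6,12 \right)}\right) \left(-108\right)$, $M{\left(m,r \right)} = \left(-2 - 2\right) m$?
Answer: $\frac{1056}{11669} \approx 0.090496$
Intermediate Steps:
$M{\left(m,r \right)} = - 4 m$
$C = -11669$ ($C = -5 + \left(132 - 24\right) \left(-108\right) = -5 + 108 \left(-108\right) = -5 - 11664 = -11669$)
$\frac{- 33 \left(\frac{3}{-9} - \frac{13}{9}\right) \left(-18\right)}{C} = \frac{- 33 \left(\frac{3}{-9} - \frac{13}{9}\right) \left(-18\right)}{-11669} = - 33 \left(3 \left(- \frac{1}{9}\right) - \frac{13}{9}\right) \left(-18\right) \left(- \frac{1}{11669}\right) = - 33 \left(- \frac{1}{3} - \frac{13}{9}\right) \left(-18\right) \left(- \frac{1}{11669}\right) = \left(-33\right) \left(- \frac{16}{9}\right) \left(-18\right) \left(- \frac{1}{11669}\right) = \frac{176}{3} \left(-18\right) \left(- \frac{1}{11669}\right) = \left(-1056\right) \left(- \frac{1}{11669}\right) = \frac{1056}{11669}$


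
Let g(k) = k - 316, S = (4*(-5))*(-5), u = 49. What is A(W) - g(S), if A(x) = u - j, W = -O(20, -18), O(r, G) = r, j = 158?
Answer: 107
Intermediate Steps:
S = 100 (S = -20*(-5) = 100)
g(k) = -316 + k
W = -20 (W = -1*20 = -20)
A(x) = -109 (A(x) = 49 - 1*158 = 49 - 158 = -109)
A(W) - g(S) = -109 - (-316 + 100) = -109 - 1*(-216) = -109 + 216 = 107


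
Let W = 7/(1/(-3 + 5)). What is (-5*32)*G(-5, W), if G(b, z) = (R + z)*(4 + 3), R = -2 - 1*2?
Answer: -11200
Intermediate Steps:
R = -4 (R = -2 - 2 = -4)
W = 14 (W = 7/(1/2) = 7/(½) = 7*2 = 14)
G(b, z) = -28 + 7*z (G(b, z) = (-4 + z)*(4 + 3) = (-4 + z)*7 = -28 + 7*z)
(-5*32)*G(-5, W) = (-5*32)*(-28 + 7*14) = -160*(-28 + 98) = -160*70 = -11200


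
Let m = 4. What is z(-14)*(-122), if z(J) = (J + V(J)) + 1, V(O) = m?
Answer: 1098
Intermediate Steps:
V(O) = 4
z(J) = 5 + J (z(J) = (J + 4) + 1 = (4 + J) + 1 = 5 + J)
z(-14)*(-122) = (5 - 14)*(-122) = -9*(-122) = 1098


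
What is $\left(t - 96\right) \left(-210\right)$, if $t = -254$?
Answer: $73500$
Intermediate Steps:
$\left(t - 96\right) \left(-210\right) = \left(-254 - 96\right) \left(-210\right) = \left(-350\right) \left(-210\right) = 73500$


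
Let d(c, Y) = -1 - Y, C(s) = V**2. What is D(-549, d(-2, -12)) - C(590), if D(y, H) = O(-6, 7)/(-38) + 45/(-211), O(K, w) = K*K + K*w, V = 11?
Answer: -485311/4009 ≈ -121.06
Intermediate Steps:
C(s) = 121 (C(s) = 11**2 = 121)
O(K, w) = K**2 + K*w
D(y, H) = -222/4009 (D(y, H) = -6*(-6 + 7)/(-38) + 45/(-211) = -6*1*(-1/38) + 45*(-1/211) = -6*(-1/38) - 45/211 = 3/19 - 45/211 = -222/4009)
D(-549, d(-2, -12)) - C(590) = -222/4009 - 1*121 = -222/4009 - 121 = -485311/4009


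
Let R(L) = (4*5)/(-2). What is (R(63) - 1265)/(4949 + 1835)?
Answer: -1275/6784 ≈ -0.18794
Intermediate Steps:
R(L) = -10 (R(L) = 20*(-½) = -10)
(R(63) - 1265)/(4949 + 1835) = (-10 - 1265)/(4949 + 1835) = -1275/6784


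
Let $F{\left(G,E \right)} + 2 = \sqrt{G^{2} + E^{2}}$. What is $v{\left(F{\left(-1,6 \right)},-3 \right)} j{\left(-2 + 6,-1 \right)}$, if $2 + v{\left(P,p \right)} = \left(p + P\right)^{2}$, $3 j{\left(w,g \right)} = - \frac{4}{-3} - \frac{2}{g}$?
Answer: $\frac{200}{3} - \frac{100 \sqrt{37}}{9} \approx -0.91958$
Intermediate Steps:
$F{\left(G,E \right)} = -2 + \sqrt{E^{2} + G^{2}}$ ($F{\left(G,E \right)} = -2 + \sqrt{G^{2} + E^{2}} = -2 + \sqrt{E^{2} + G^{2}}$)
$j{\left(w,g \right)} = \frac{4}{9} - \frac{2}{3 g}$ ($j{\left(w,g \right)} = \frac{- \frac{4}{-3} - \frac{2}{g}}{3} = \frac{\left(-4\right) \left(- \frac{1}{3}\right) - \frac{2}{g}}{3} = \frac{\frac{4}{3} - \frac{2}{g}}{3} = \frac{4}{9} - \frac{2}{3 g}$)
$v{\left(P,p \right)} = -2 + \left(P + p\right)^{2}$ ($v{\left(P,p \right)} = -2 + \left(p + P\right)^{2} = -2 + \left(P + p\right)^{2}$)
$v{\left(F{\left(-1,6 \right)},-3 \right)} j{\left(-2 + 6,-1 \right)} = \left(-2 + \left(\left(-2 + \sqrt{6^{2} + \left(-1\right)^{2}}\right) - 3\right)^{2}\right) \frac{2 \left(-3 + 2 \left(-1\right)\right)}{9 \left(-1\right)} = \left(-2 + \left(\left(-2 + \sqrt{36 + 1}\right) - 3\right)^{2}\right) \frac{2}{9} \left(-1\right) \left(-3 - 2\right) = \left(-2 + \left(\left(-2 + \sqrt{37}\right) - 3\right)^{2}\right) \frac{2}{9} \left(-1\right) \left(-5\right) = \left(-2 + \left(-5 + \sqrt{37}\right)^{2}\right) \frac{10}{9} = - \frac{20}{9} + \frac{10 \left(-5 + \sqrt{37}\right)^{2}}{9}$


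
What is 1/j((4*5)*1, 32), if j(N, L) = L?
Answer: 1/32 ≈ 0.031250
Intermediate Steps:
1/j((4*5)*1, 32) = 1/32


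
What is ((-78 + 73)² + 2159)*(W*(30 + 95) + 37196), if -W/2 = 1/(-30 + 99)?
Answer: 1868247472/23 ≈ 8.1228e+7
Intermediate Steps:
W = -2/69 (W = -2/(-30 + 99) = -2/69 ≈ -0.028986)
((-78 + 73)² + 2159)*(W*(30 + 95) + 37196) = ((-78 + 73)² + 2159)*(-2*(30 + 95)/69 + 37196) = ((-5)² + 2159)*(-2/69*125 + 37196) = (25 + 2159)*(-250/69 + 37196) = 2184*(2566274/69) = 1868247472/23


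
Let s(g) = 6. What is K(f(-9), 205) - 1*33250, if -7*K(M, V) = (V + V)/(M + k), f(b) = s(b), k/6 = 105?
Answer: -74014705/2226 ≈ -33250.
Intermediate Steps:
k = 630 (k = 6*105 = 630)
f(b) = 6
K(M, V) = -2*V/(7*(630 + M)) (K(M, V) = -(V + V)/(7*(M + 630)) = -2*V/(7*(630 + M)))
K(f(-9), 205) - 1*33250 = -2*205/(4410 + 7*6) - 1*33250 = -2*205/(4410 + 42) - 33250 = -2*205/4452 - 33250 = -2*205*1/4452 - 33250 = -205/2226 - 33250 = -74014705/2226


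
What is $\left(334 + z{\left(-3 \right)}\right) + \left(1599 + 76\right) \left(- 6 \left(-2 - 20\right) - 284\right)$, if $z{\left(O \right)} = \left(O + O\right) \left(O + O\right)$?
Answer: $-254230$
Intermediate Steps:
$z{\left(O \right)} = 4 O^{2}$ ($z{\left(O \right)} = 2 O 2 O = 4 O^{2}$)
$\left(334 + z{\left(-3 \right)}\right) + \left(1599 + 76\right) \left(- 6 \left(-2 - 20\right) - 284\right) = \left(334 + 4 \left(-3\right)^{2}\right) + \left(1599 + 76\right) \left(- 6 \left(-2 - 20\right) - 284\right) = \left(334 + 4 \cdot 9\right) + 1675 \left(- 6 \left(-2 - 20\right) - 284\right) = \left(334 + 36\right) + 1675 \left(\left(-6\right) \left(-22\right) - 284\right) = 370 + 1675 \left(132 - 284\right) = 370 + 1675 \left(-152\right) = 370 - 254600 = -254230$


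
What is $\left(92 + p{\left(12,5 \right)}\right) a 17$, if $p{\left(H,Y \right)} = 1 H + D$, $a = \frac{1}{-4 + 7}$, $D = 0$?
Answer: $\frac{1768}{3} \approx 589.33$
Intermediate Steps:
$a = \frac{1}{3} \approx 0.33333$
$p{\left(H,Y \right)} = H$ ($p{\left(H,Y \right)} = 1 H + 0 = H + 0 = H$)
$\left(92 + p{\left(12,5 \right)}\right) a 17 = \left(92 + 12\right) \frac{1}{3} \cdot 17 = 104 \cdot \frac{17}{3} = \frac{1768}{3}$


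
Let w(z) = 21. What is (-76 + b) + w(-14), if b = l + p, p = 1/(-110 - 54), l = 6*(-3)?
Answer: -11973/164 ≈ -73.006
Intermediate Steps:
l = -18
p = -1/164 (p = 1/(-164) = -1/164 ≈ -0.0060976)
b = -2953/164 (b = -18 - 1/164 = -2953/164 ≈ -18.006)
(-76 + b) + w(-14) = (-76 - 2953/164) + 21 = -15417/164 + 21 = -11973/164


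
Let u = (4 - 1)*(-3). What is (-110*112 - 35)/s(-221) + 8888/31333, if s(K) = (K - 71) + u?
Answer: 55684929/1347319 ≈ 41.330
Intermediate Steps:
u = -9 (u = 3*(-3) = -9)
s(K) = -80 + K (s(K) = (K - 71) - 9 = (-71 + K) - 9 = -80 + K)
(-110*112 - 35)/s(-221) + 8888/31333 = (-110*112 - 35)/(-80 - 221) + 8888/31333 = (-12320 - 35)/(-301) + 8888*(1/31333) = -12355*(-1/301) + 8888/31333 = 1765/43 + 8888/31333 = 55684929/1347319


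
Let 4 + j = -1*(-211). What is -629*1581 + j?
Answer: -994242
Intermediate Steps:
j = 207 (j = -4 - 1*(-211) = -4 + 211 = 207)
-629*1581 + j = -629*1581 + 207 = -994449 + 207 = -994242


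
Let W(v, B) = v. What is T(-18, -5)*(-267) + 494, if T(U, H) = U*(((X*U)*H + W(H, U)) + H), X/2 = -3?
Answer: -2642806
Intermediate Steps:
X = -6 (X = 2*(-3) = -6)
T(U, H) = U*(2*H - 6*H*U) (T(U, H) = U*(((-6*U)*H + H) + H) = U*((-6*H*U + H) + H) = U*((H - 6*H*U) + H) = U*(2*H - 6*H*U))
T(-18, -5)*(-267) + 494 = (2*(-5)*(-18)*(1 - 3*(-18)))*(-267) + 494 = (2*(-5)*(-18)*(1 + 54))*(-267) + 494 = (2*(-5)*(-18)*55)*(-267) + 494 = 9900*(-267) + 494 = -2643300 + 494 = -2642806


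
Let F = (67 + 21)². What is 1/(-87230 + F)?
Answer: -1/79486 ≈ -1.2581e-5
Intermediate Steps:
F = 7744 (F = 88² = 7744)
1/(-87230 + F) = 1/(-87230 + 7744) = 1/(-79486) = -1/79486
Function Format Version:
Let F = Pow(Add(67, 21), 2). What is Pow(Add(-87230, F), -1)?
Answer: Rational(-1, 79486) ≈ -1.2581e-5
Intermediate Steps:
F = 7744 (F = Pow(88, 2) = 7744)
Pow(Add(-87230, F), -1) = Pow(Add(-87230, 7744), -1) = Pow(-79486, -1) = Rational(-1, 79486)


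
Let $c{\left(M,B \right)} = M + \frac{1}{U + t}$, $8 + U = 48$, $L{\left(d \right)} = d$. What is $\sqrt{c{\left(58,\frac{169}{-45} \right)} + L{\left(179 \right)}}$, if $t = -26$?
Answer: $\frac{\sqrt{46466}}{14} \approx 15.397$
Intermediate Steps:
$U = 40$ ($U = -8 + 48 = 40$)
$c{\left(M,B \right)} = \frac{1}{14} + M$ ($c{\left(M,B \right)} = M + \frac{1}{40 - 26} = M + \frac{1}{14} = \frac{1}{14} + M$)
$\sqrt{c{\left(58,\frac{169}{-45} \right)} + L{\left(179 \right)}} = \sqrt{\left(\frac{1}{14} + 58\right) + 179} = \sqrt{\frac{813}{14} + 179} = \sqrt{\frac{3319}{14}} = \frac{\sqrt{46466}}{14}$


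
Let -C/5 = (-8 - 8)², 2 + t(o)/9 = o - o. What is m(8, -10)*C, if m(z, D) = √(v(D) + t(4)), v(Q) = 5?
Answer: -1280*I*√13 ≈ -4615.1*I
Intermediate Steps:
t(o) = -18 (t(o) = -18 + 9*(o - o) = -18 + 9*0 = -18 + 0 = -18)
C = -1280 (C = -5*(-8 - 8)² = -5*(-16)² = -5*256 = -1280)
m(z, D) = I*√13 (m(z, D) = √(5 - 18) = √(-13) = I*√13)
m(8, -10)*C = (I*√13)*(-1280) = -1280*I*√13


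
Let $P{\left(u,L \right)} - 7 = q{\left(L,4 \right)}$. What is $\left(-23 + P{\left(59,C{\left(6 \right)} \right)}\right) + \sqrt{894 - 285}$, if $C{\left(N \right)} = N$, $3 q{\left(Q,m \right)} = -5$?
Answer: $- \frac{53}{3} + \sqrt{609} \approx 7.0113$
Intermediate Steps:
$q{\left(Q,m \right)} = - \frac{5}{3}$ ($q{\left(Q,m \right)} = \frac{1}{3} \left(-5\right) = - \frac{5}{3}$)
$P{\left(u,L \right)} = \frac{16}{3}$ ($P{\left(u,L \right)} = 7 - \frac{5}{3} = \frac{16}{3}$)
$\left(-23 + P{\left(59,C{\left(6 \right)} \right)}\right) + \sqrt{894 - 285} = \left(-23 + \frac{16}{3}\right) + \sqrt{894 - 285} = - \frac{53}{3} + \sqrt{609}$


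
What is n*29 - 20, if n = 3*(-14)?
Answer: -1238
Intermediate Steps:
n = -42
n*29 - 20 = -42*29 - 20 = -1218 - 20 = -1238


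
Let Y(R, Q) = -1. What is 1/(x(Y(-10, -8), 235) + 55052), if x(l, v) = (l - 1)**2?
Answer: 1/55056 ≈ 1.8163e-5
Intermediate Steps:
x(l, v) = (-1 + l)**2
1/(x(Y(-10, -8), 235) + 55052) = 1/((-1 - 1)**2 + 55052) = 1/((-2)**2 + 55052) = 1/(4 + 55052) = 1/55056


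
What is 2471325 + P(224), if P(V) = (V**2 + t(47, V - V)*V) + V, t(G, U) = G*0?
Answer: 2521725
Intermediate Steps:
t(G, U) = 0
P(V) = V + V**2 (P(V) = (V**2 + 0*V) + V = (V**2 + 0) + V = V**2 + V = V + V**2)
2471325 + P(224) = 2471325 + 224*(1 + 224) = 2471325 + 224*225 = 2471325 + 50400 = 2521725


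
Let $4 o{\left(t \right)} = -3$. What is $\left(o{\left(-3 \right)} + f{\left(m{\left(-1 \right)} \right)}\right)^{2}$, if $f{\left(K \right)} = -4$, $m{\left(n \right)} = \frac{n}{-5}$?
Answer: $\frac{361}{16} \approx 22.563$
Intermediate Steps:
$m{\left(n \right)} = - \frac{n}{5}$ ($m{\left(n \right)} = n \left(- \frac{1}{5}\right) = - \frac{n}{5}$)
$o{\left(t \right)} = - \frac{3}{4}$ ($o{\left(t \right)} = \frac{1}{4} \left(-3\right) = - \frac{3}{4}$)
$\left(o{\left(-3 \right)} + f{\left(m{\left(-1 \right)} \right)}\right)^{2} = \left(- \frac{3}{4} - 4\right)^{2} = \left(- \frac{19}{4}\right)^{2} = \frac{361}{16}$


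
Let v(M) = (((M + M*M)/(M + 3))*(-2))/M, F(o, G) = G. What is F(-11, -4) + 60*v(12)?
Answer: -108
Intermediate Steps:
v(M) = -2*(M + M**2)/(M*(3 + M)) (v(M) = (((M + M**2)/(3 + M))*(-2))/M = (-2*(M + M**2)/(3 + M))/M = -2*(M + M**2)/(M*(3 + M)))
F(-11, -4) + 60*v(12) = -4 + 60*(2*(-1 - 1*12)/(3 + 12)) = -4 + 60*(2*(-1 - 12)/15) = -4 + 60*(2*(1/15)*(-13)) = -4 + 60*(-26/15) = -4 - 104 = -108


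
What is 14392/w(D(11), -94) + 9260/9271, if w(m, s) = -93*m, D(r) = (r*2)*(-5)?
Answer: 114079016/47421165 ≈ 2.4057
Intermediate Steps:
D(r) = -10*r (D(r) = (2*r)*(-5) = -10*r)
14392/w(D(11), -94) + 9260/9271 = 14392/((-(-930)*11)) + 9260/9271 = 14392/((-93*(-110))) + 9260*(1/9271) = 14392/10230 + 9260/9271 = 14392*(1/10230) + 9260/9271 = 7196/5115 + 9260/9271 = 114079016/47421165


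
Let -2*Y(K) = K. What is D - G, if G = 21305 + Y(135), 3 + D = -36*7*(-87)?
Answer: 1367/2 ≈ 683.50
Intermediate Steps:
Y(K) = -K/2
D = 21921 (D = -3 - 36*7*(-87) = -3 - 252*(-87) = -3 + 21924 = 21921)
G = 42475/2 (G = 21305 - 1/2*135 = 21305 - 135/2 = 42475/2 ≈ 21238.)
D - G = 21921 - 1*42475/2 = 21921 - 42475/2 = 1367/2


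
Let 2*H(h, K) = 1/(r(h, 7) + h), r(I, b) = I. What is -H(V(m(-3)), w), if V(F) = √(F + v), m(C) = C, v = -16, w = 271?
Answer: I*√19/76 ≈ 0.057354*I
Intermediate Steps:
V(F) = √(-16 + F) (V(F) = √(F - 16) = √(-16 + F))
H(h, K) = 1/(4*h) (H(h, K) = 1/(2*(h + h)) = 1/(2*((2*h))) = (1/(2*h))/2 = 1/(4*h))
-H(V(m(-3)), w) = -1/(4*(√(-16 - 3))) = -1/(4*(√(-19))) = -1/(4*(I*√19)) = -(-I*√19/19)/4 = -(-1)*I*√19/76 = I*√19/76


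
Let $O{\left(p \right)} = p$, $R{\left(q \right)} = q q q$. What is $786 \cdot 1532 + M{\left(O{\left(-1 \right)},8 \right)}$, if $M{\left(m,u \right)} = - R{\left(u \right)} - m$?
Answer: $1203641$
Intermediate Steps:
$R{\left(q \right)} = q^{3}$ ($R{\left(q \right)} = q^{2} q = q^{3}$)
$M{\left(m,u \right)} = - m - u^{3}$ ($M{\left(m,u \right)} = - u^{3} - m = - m - u^{3}$)
$786 \cdot 1532 + M{\left(O{\left(-1 \right)},8 \right)} = 786 \cdot 1532 - 511 = 1204152 + \left(1 - 512\right) = 1204152 - 511 = 1203641$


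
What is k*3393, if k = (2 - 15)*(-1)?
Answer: 44109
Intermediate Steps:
k = 13 (k = -13*(-1) = 13)
k*3393 = 13*3393 = 44109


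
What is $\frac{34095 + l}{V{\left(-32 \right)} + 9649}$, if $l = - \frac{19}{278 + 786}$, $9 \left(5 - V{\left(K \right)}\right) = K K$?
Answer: $\frac{17183871}{4808272} \approx 3.5738$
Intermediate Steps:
$V{\left(K \right)} = 5 - \frac{K^{2}}{9}$ ($V{\left(K \right)} = 5 - \frac{K K}{9} = 5 - \frac{K^{2}}{9}$)
$l = - \frac{1}{56}$ ($l = - \frac{19}{1064} = \left(-19\right) \frac{1}{1064} = - \frac{1}{56} \approx -0.017857$)
$\frac{34095 + l}{V{\left(-32 \right)} + 9649} = \frac{34095 - \frac{1}{56}}{\left(5 - \frac{\left(-32\right)^{2}}{9}\right) + 9649} = \frac{1909319}{56 \left(\left(5 - \frac{1024}{9}\right) + 9649\right)} = \frac{1909319}{56 \left(- \frac{979}{9} + 9649\right)} = \frac{1909319}{56 \cdot \frac{85862}{9}} = \frac{1909319}{56} \cdot \frac{9}{85862} = \frac{17183871}{4808272}$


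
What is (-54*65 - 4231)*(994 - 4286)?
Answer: 25483372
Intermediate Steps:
(-54*65 - 4231)*(994 - 4286) = (-3510 - 4231)*(-3292) = -7741*(-3292) = 25483372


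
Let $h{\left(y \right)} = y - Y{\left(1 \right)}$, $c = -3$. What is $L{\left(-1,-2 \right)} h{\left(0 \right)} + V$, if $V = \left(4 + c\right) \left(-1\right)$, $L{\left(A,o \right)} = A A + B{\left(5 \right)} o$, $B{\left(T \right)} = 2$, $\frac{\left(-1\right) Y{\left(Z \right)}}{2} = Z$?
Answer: $-7$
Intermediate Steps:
$Y{\left(Z \right)} = - 2 Z$
$L{\left(A,o \right)} = A^{2} + 2 o$ ($L{\left(A,o \right)} = A A + 2 o = A^{2} + 2 o$)
$h{\left(y \right)} = 2 + y$ ($h{\left(y \right)} = y - \left(-2\right) 1 = y - -2 = y + 2 = 2 + y$)
$V = -1$ ($V = \left(4 - 3\right) \left(-1\right) = 1 \left(-1\right) = -1$)
$L{\left(-1,-2 \right)} h{\left(0 \right)} + V = \left(\left(-1\right)^{2} + 2 \left(-2\right)\right) \left(2 + 0\right) - 1 = \left(1 - 4\right) 2 - 1 = \left(-3\right) 2 - 1 = -6 - 1 = -7$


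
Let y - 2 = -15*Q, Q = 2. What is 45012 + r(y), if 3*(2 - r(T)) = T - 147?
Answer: 135217/3 ≈ 45072.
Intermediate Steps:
y = -28 (y = 2 - 15*2 = 2 - 30 = -28)
r(T) = 51 - T/3 (r(T) = 2 - (T - 147)/3 = 2 - (-147 + T)/3 = 2 + (49 - T/3) = 51 - T/3)
45012 + r(y) = 45012 + (51 - ⅓*(-28)) = 45012 + (51 + 28/3) = 45012 + 181/3 = 135217/3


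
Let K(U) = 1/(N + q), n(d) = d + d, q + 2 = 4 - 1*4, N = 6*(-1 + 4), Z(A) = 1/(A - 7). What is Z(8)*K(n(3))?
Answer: 1/16 ≈ 0.062500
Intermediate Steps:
Z(A) = 1/(-7 + A)
N = 18 (N = 6*3 = 18)
q = -2 (q = -2 + (4 - 1*4) = -2 + (4 - 4) = -2 + 0 = -2)
n(d) = 2*d
K(U) = 1/16 (K(U) = 1/(18 - 2) = 1/16)
Z(8)*K(n(3)) = (1/16)/(-7 + 8) = (1/16)/1 = 1*(1/16) = 1/16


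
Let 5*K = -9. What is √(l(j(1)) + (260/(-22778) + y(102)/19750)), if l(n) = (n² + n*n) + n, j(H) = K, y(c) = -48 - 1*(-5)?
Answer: √9443828887564330/44986550 ≈ 2.1602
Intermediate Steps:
y(c) = -43 (y(c) = -48 + 5 = -43)
K = -9/5 (K = (⅕)*(-9) = -9/5 ≈ -1.8000)
j(H) = -9/5
l(n) = n + 2*n² (l(n) = (n² + n²) + n = 2*n² + n = n + 2*n²)
√(l(j(1)) + (260/(-22778) + y(102)/19750)) = √(-9*(1 + 2*(-9/5))/5 + (260/(-22778) - 43/19750)) = √(-9*(1 - 18/5)/5 + (260*(-1/22778) - 43*1/19750)) = √(-9/5*(-13/5) + (-130/11389 - 43/19750)) = √(117/25 - 3057227/224932750) = √(1049628043/224932750) = √9443828887564330/44986550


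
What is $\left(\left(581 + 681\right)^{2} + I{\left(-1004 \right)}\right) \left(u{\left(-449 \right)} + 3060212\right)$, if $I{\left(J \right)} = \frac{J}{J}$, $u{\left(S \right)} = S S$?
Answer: $5194910165385$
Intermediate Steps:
$u{\left(S \right)} = S^{2}$
$I{\left(J \right)} = 1$
$\left(\left(581 + 681\right)^{2} + I{\left(-1004 \right)}\right) \left(u{\left(-449 \right)} + 3060212\right) = \left(\left(581 + 681\right)^{2} + 1\right) \left(\left(-449\right)^{2} + 3060212\right) = \left(1262^{2} + 1\right) \left(201601 + 3060212\right) = \left(1592644 + 1\right) 3261813 = 1592645 \cdot 3261813 = 5194910165385$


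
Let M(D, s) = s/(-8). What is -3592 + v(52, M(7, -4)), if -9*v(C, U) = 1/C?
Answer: -1681057/468 ≈ -3592.0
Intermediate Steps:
M(D, s) = -s/8
v(C, U) = -1/(9*C)
-3592 + v(52, M(7, -4)) = -3592 - ⅑/52 = -3592 - ⅑*1/52 = -3592 - 1/468 = -1681057/468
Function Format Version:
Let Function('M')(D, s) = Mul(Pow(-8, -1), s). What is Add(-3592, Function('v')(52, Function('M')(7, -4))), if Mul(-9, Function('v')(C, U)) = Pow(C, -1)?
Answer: Rational(-1681057, 468) ≈ -3592.0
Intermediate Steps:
Function('M')(D, s) = Mul(Rational(-1, 8), s)
Function('v')(C, U) = Mul(Rational(-1, 9), Pow(C, -1))
Add(-3592, Function('v')(52, Function('M')(7, -4))) = Add(-3592, Mul(Rational(-1, 9), Pow(52, -1))) = Add(-3592, Mul(Rational(-1, 9), Rational(1, 52))) = Add(-3592, Rational(-1, 468)) = Rational(-1681057, 468)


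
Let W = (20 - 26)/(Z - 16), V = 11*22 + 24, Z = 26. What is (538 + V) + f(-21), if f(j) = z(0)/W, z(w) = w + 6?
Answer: 794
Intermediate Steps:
V = 266 (V = 242 + 24 = 266)
W = -3/5 (W = (20 - 26)/(26 - 16) = -6/10 = -6*1/10 = -3/5 ≈ -0.60000)
z(w) = 6 + w
f(j) = -10 (f(j) = (6 + 0)/(-3/5) = 6*(-5/3) = -10)
(538 + V) + f(-21) = (538 + 266) - 10 = 804 - 10 = 794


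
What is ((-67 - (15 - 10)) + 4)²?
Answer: 4624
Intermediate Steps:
((-67 - (15 - 10)) + 4)² = ((-67 - 1*5) + 4)² = ((-67 - 5) + 4)² = (-72 + 4)² = (-68)² = 4624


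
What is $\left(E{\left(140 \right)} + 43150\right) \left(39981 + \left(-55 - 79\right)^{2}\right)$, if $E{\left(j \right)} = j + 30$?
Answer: $2509830840$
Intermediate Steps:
$E{\left(j \right)} = 30 + j$
$\left(E{\left(140 \right)} + 43150\right) \left(39981 + \left(-55 - 79\right)^{2}\right) = \left(\left(30 + 140\right) + 43150\right) \left(39981 + \left(-55 - 79\right)^{2}\right) = \left(170 + 43150\right) \left(39981 + \left(-134\right)^{2}\right) = 43320 \left(39981 + 17956\right) = 43320 \cdot 57937 = 2509830840$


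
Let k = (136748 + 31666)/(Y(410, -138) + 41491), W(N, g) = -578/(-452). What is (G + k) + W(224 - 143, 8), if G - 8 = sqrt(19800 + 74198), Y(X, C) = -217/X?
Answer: 51277503261/3844507018 + sqrt(93998) ≈ 319.93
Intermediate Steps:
G = 8 + sqrt(93998) (G = 8 + sqrt(19800 + 74198) = 8 + sqrt(93998) ≈ 314.59)
W(N, g) = 289/226 (W(N, g) = -578*(-1/452) = 289/226)
k = 69049740/17011093 (k = (136748 + 31666)/(-217/410 + 41491) = 168414/(-217*1/410 + 41491) = 168414/(-217/410 + 41491) = 168414/(17011093/410) = 168414*(410/17011093) = 69049740/17011093 ≈ 4.0591)
(G + k) + W(224 - 143, 8) = ((8 + sqrt(93998)) + 69049740/17011093) + 289/226 = (205138484/17011093 + sqrt(93998)) + 289/226 = 51277503261/3844507018 + sqrt(93998)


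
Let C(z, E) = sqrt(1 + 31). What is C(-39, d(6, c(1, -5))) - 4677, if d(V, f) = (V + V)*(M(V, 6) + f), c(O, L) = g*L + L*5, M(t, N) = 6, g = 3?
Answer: -4677 + 4*sqrt(2) ≈ -4671.3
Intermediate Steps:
c(O, L) = 8*L (c(O, L) = 3*L + L*5 = 3*L + 5*L = 8*L)
d(V, f) = 2*V*(6 + f) (d(V, f) = (V + V)*(6 + f) = (2*V)*(6 + f) = 2*V*(6 + f))
C(z, E) = 4*sqrt(2) (C(z, E) = sqrt(32) = 4*sqrt(2))
C(-39, d(6, c(1, -5))) - 4677 = 4*sqrt(2) - 4677 = -4677 + 4*sqrt(2)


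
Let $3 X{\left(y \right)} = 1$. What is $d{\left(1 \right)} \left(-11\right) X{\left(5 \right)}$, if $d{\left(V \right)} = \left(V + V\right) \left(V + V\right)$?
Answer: $- \frac{44}{3} \approx -14.667$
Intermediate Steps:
$X{\left(y \right)} = \frac{1}{3}$ ($X{\left(y \right)} = \frac{1}{3} \cdot 1 = \frac{1}{3}$)
$d{\left(V \right)} = 4 V^{2}$ ($d{\left(V \right)} = 2 V 2 V = 4 V^{2}$)
$d{\left(1 \right)} \left(-11\right) X{\left(5 \right)} = 4 \cdot 1^{2} \left(-11\right) \frac{1}{3} = 4 \cdot 1 \left(-11\right) \frac{1}{3} = 4 \left(-11\right) \frac{1}{3} = \left(-44\right) \frac{1}{3} = - \frac{44}{3}$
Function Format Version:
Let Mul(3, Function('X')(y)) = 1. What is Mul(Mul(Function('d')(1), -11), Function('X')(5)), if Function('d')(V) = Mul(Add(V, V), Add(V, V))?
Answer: Rational(-44, 3) ≈ -14.667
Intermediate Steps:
Function('X')(y) = Rational(1, 3) (Function('X')(y) = Mul(Rational(1, 3), 1) = Rational(1, 3))
Function('d')(V) = Mul(4, Pow(V, 2)) (Function('d')(V) = Mul(Mul(2, V), Mul(2, V)) = Mul(4, Pow(V, 2)))
Mul(Mul(Function('d')(1), -11), Function('X')(5)) = Mul(Mul(Mul(4, Pow(1, 2)), -11), Rational(1, 3)) = Mul(Mul(Mul(4, 1), -11), Rational(1, 3)) = Mul(Mul(4, -11), Rational(1, 3)) = Mul(-44, Rational(1, 3)) = Rational(-44, 3)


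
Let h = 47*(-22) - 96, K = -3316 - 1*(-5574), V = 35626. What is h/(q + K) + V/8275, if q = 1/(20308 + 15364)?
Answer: 2536020899002/666529544675 ≈ 3.8048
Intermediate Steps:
K = 2258 (K = -3316 + 5574 = 2258)
h = -1130 (h = -1034 - 96 = -1130)
q = 1/35672 ≈ 2.8033e-5
h/(q + K) + V/8275 = -1130/(1/35672 + 2258) + 35626/8275 = -1130/80547377/35672 + 35626*(1/8275) = -1130*35672/80547377 + 35626/8275 = -40309360/80547377 + 35626/8275 = 2536020899002/666529544675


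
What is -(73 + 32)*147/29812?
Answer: -15435/29812 ≈ -0.51774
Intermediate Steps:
-(73 + 32)*147/29812 = -105*147/29812 = -15435/29812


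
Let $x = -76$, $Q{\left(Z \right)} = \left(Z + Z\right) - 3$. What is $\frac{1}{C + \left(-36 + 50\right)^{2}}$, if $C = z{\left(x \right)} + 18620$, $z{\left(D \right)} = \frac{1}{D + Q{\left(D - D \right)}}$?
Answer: $\frac{79}{1486463} \approx 5.3146 \cdot 10^{-5}$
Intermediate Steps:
$Q{\left(Z \right)} = -3 + 2 Z$ ($Q{\left(Z \right)} = 2 Z - 3 = -3 + 2 Z$)
$z{\left(D \right)} = \frac{1}{-3 + D}$ ($z{\left(D \right)} = \frac{1}{D + \left(-3 + 2 \left(D - D\right)\right)} = \frac{1}{D + \left(-3 + 2 \cdot 0\right)} = \frac{1}{D + \left(-3 + 0\right)} = \frac{1}{D - 3} = \frac{1}{-3 + D}$)
$C = \frac{1470979}{79}$ ($C = \frac{1}{-3 - 76} + 18620 = \frac{1}{-79} + 18620 = - \frac{1}{79} + 18620 = \frac{1470979}{79} \approx 18620.0$)
$\frac{1}{C + \left(-36 + 50\right)^{2}} = \frac{1}{\frac{1470979}{79} + \left(-36 + 50\right)^{2}} = \frac{1}{\frac{1470979}{79} + 14^{2}} = \frac{1}{\frac{1470979}{79} + 196} = \frac{1}{\frac{1486463}{79}} = \frac{79}{1486463}$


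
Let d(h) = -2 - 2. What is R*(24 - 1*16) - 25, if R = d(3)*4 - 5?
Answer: -193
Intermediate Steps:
d(h) = -4
R = -21 (R = -4*4 - 5 = -16 - 5 = -21)
R*(24 - 1*16) - 25 = -21*(24 - 1*16) - 25 = -21*(24 - 16) - 25 = -21*8 - 25 = -168 - 25 = -193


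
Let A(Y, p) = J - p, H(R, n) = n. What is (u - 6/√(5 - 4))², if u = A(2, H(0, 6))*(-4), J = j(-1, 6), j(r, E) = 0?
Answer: 324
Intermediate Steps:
J = 0
A(Y, p) = -p (A(Y, p) = 0 - p = -p)
u = 24 (u = -1*6*(-4) = -6*(-4) = 24)
(u - 6/√(5 - 4))² = (24 - 6/√(5 - 4))² = (24 - 6/(√1))² = (24 - 6/1)² = (24 - 6*1)² = (24 - 6)² = 18² = 324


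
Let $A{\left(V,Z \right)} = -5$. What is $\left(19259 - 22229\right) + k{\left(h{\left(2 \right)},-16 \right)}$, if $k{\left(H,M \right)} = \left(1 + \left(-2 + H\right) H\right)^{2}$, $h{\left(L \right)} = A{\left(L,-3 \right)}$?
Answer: $-1674$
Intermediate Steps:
$h{\left(L \right)} = -5$
$k{\left(H,M \right)} = \left(1 + H \left(-2 + H\right)\right)^{2}$
$\left(19259 - 22229\right) + k{\left(h{\left(2 \right)},-16 \right)} = \left(19259 - 22229\right) + \left(1 + \left(-5\right)^{2} - -10\right)^{2} = -2970 + \left(1 + 25 + 10\right)^{2} = -2970 + 36^{2} = -2970 + 1296 = -1674$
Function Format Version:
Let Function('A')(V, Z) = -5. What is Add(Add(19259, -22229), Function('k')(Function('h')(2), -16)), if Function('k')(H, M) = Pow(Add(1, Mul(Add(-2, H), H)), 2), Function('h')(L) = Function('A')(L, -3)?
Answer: -1674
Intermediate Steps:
Function('h')(L) = -5
Function('k')(H, M) = Pow(Add(1, Mul(H, Add(-2, H))), 2)
Add(Add(19259, -22229), Function('k')(Function('h')(2), -16)) = Add(Add(19259, -22229), Pow(Add(1, Pow(-5, 2), Mul(-2, -5)), 2)) = Add(-2970, Pow(Add(1, 25, 10), 2)) = Add(-2970, Pow(36, 2)) = Add(-2970, 1296) = -1674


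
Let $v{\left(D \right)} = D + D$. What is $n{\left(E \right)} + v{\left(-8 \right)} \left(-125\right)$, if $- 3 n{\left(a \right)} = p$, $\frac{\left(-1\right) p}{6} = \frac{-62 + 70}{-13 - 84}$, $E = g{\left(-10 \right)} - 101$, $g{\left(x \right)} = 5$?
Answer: $\frac{193984}{97} \approx 1999.8$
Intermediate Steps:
$v{\left(D \right)} = 2 D$
$E = -96$ ($E = 5 - 101 = -96$)
$p = \frac{48}{97}$ ($p = - 6 \frac{-62 + 70}{-13 - 84} = - 6 \frac{8}{-97} = - 6 \cdot 8 \left(- \frac{1}{97}\right) = \left(-6\right) \left(- \frac{8}{97}\right) = \frac{48}{97} \approx 0.49485$)
$n{\left(a \right)} = - \frac{16}{97}$ ($n{\left(a \right)} = \left(- \frac{1}{3}\right) \frac{48}{97} = - \frac{16}{97}$)
$n{\left(E \right)} + v{\left(-8 \right)} \left(-125\right) = - \frac{16}{97} + 2 \left(-8\right) \left(-125\right) = - \frac{16}{97} - -2000 = - \frac{16}{97} + 2000 = \frac{193984}{97}$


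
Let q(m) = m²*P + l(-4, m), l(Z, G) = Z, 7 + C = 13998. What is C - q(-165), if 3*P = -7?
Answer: 77520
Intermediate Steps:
P = -7/3 (P = (⅓)*(-7) = -7/3 ≈ -2.3333)
C = 13991 (C = -7 + 13998 = 13991)
q(m) = -4 - 7*m²/3 (q(m) = m²*(-7/3) - 4 = -7*m²/3 - 4 = -4 - 7*m²/3)
C - q(-165) = 13991 - (-4 - 7/3*(-165)²) = 13991 - (-4 - 7/3*27225) = 13991 - (-4 - 63525) = 13991 - 1*(-63529) = 13991 + 63529 = 77520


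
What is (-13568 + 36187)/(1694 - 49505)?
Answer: -22619/47811 ≈ -0.47309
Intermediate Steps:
(-13568 + 36187)/(1694 - 49505) = 22619/(-47811) = 22619*(-1/47811) = -22619/47811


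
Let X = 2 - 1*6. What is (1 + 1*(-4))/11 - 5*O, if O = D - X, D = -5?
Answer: 52/11 ≈ 4.7273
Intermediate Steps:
X = -4 (X = 2 - 6 = -4)
O = -1 (O = -5 - 1*(-4) = -5 + 4 = -1)
(1 + 1*(-4))/11 - 5*O = (1 + 1*(-4))/11 - 5*(-1) = (1 - 4)*(1/11) + 5 = -3*1/11 + 5 = -3/11 + 5 = 52/11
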